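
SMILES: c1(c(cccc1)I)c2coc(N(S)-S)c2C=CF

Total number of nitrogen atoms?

1

The symbol for nitrogen appears 1 time in the SMILES.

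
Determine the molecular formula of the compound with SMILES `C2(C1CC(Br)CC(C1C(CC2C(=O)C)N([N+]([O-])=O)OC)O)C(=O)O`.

C14H21BrN2O7

Heavy atoms from the SMILES: 1 Br, 14 C, 2 N, 7 O.
Implicit hydrogens by atom environment:
  7 × C: 1 H each → 7
  4 × O: no H
  3 × C: 2 H each → 6
  2 × C: 3 H each → 6
  2 × C: no H
  2 × O: 1 H each → 2
  1 × Br: no H
  1 × N: no H
  1 × N (charge +1): no H
  1 × O (charge -1): no H
  Total hydrogens = 21.
Molecular formula: C14H21BrN2O7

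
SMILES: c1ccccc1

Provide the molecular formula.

Heavy atoms from the SMILES: 6 C.
Implicit hydrogens by atom environment:
  6 × C (aromatic): 1 H each → 6
  Total hydrogens = 6.
Molecular formula: C6H6

C6H6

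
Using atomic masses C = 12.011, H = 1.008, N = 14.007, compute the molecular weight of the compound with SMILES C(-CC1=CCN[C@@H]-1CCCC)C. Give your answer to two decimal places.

Molecular formula: C11H21N.
M = 11×12.011 + 21×1.008 + 1×14.007 = 167.30 g/mol.

167.30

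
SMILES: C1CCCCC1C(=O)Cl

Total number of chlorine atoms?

1

The symbol for chlorine appears 1 time in the SMILES.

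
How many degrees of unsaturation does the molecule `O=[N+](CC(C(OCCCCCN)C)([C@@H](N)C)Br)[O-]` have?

Molecular formula from the SMILES: C11H24BrN3O3.
DoU = (2C + 2 + N − H − X)/2 = (2·11 + 2 + 3 − 24 − 1)/2 = 2/2 = 1.
(Structurally: 0 ring(s) + 1 π bond(s) = 1.)

1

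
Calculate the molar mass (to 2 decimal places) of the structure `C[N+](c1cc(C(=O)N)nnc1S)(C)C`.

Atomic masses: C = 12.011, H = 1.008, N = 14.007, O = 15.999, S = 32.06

213.28

Molecular formula: C8H13N4OS+.
M = 8×12.011 + 13×1.008 + 4×14.007 + 1×15.999 + 1×32.06 = 213.28 g/mol.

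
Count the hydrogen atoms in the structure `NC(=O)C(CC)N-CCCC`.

Hydrogens are implicit in SMILES; fill each atom to its normal valence:
  4 × C: 2 H each → 8
  2 × C: 3 H each → 6
  1 × C: 1 H
  1 × C: no H
  1 × N: 2 H
  1 × N: 1 H
  1 × O: no H
  Total hydrogens = 18.

18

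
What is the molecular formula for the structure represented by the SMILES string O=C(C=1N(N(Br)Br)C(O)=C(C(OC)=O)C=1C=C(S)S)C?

C10H10Br2N2O4S2

Heavy atoms from the SMILES: 2 Br, 10 C, 2 N, 4 O, 2 S.
Implicit hydrogens by atom environment:
  4 × C (aromatic): no H
  3 × C: no H
  3 × O: no H
  2 × Br: no H
  2 × C: 3 H each → 6
  2 × S: 1 H each → 2
  1 × C: 1 H
  1 × N (aromatic): no H
  1 × N: no H
  1 × O: 1 H
  Total hydrogens = 10.
Molecular formula: C10H10Br2N2O4S2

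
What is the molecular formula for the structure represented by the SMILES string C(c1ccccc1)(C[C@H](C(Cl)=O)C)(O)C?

Heavy atoms from the SMILES: 12 C, 1 Cl, 2 O.
Implicit hydrogens by atom environment:
  5 × C (aromatic): 1 H each → 5
  2 × C: 3 H each → 6
  2 × C: no H
  1 × C: 2 H
  1 × C: 1 H
  1 × C (aromatic): no H
  1 × Cl: no H
  1 × O: 1 H
  1 × O: no H
  Total hydrogens = 15.
Molecular formula: C12H15ClO2

C12H15ClO2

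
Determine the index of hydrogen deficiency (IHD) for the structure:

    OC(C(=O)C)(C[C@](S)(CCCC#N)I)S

Molecular formula from the SMILES: C9H14INO2S2.
DoU = (2C + 2 + N − H − X)/2 = (2·9 + 2 + 1 − 14 − 1)/2 = 6/2 = 3.
(Structurally: 0 ring(s) + 3 π bond(s) = 3.)

3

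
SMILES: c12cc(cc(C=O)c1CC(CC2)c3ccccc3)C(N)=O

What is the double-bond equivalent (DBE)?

Molecular formula from the SMILES: C18H17NO2.
DoU = (2C + 2 + N − H − X)/2 = (2·18 + 2 + 1 − 17 − 0)/2 = 22/2 = 11.
(Structurally: 3 ring(s) + 8 π bond(s) = 11.)

11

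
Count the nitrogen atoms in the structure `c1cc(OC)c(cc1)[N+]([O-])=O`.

1

The symbol for nitrogen appears 1 time in the SMILES.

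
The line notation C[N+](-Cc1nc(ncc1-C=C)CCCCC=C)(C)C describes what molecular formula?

Heavy atoms from the SMILES: 16 C, 3 N.
Implicit hydrogens by atom environment:
  7 × C: 2 H each → 14
  3 × C: 3 H each → 9
  3 × C (aromatic): no H
  2 × C: 1 H each → 2
  2 × N (aromatic): no H
  1 × C (aromatic): 1 H
  1 × N (charge +1): no H
  Total hydrogens = 26.
Net charge +1.
Molecular formula: C16H26N3+

C16H26N3+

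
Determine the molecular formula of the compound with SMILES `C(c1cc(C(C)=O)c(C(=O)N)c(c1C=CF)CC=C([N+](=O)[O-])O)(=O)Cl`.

Heavy atoms from the SMILES: 15 C, 1 Cl, 1 F, 2 N, 6 O.
Implicit hydrogens by atom environment:
  5 × C (aromatic): no H
  4 × C: no H
  4 × O: no H
  3 × C: 1 H each → 3
  1 × C: 3 H
  1 × C: 2 H
  1 × C (aromatic): 1 H
  1 × Cl: no H
  1 × F: no H
  1 × N: 2 H
  1 × N (charge +1): no H
  1 × O: 1 H
  1 × O (charge -1): no H
  Total hydrogens = 12.
Molecular formula: C15H12ClFN2O6

C15H12ClFN2O6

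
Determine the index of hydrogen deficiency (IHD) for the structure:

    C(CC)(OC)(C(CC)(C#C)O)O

Molecular formula from the SMILES: C9H16O3.
DoU = (2C + 2 + N − H − X)/2 = (2·9 + 2 + 0 − 16 − 0)/2 = 4/2 = 2.
(Structurally: 0 ring(s) + 2 π bond(s) = 2.)

2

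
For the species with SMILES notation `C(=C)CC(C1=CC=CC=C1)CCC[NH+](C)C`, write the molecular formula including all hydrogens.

C15H24N+

Heavy atoms from the SMILES: 15 C, 1 N.
Implicit hydrogens by atom environment:
  5 × C: 2 H each → 10
  5 × C (aromatic): 1 H each → 5
  2 × C: 3 H each → 6
  2 × C: 1 H each → 2
  1 × C (aromatic): no H
  1 × N (charge +1): 1 H
  Total hydrogens = 24.
Net charge +1.
Molecular formula: C15H24N+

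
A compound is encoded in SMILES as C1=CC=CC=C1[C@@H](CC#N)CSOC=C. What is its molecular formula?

Heavy atoms from the SMILES: 12 C, 1 N, 1 O, 1 S.
Implicit hydrogens by atom environment:
  5 × C (aromatic): 1 H each → 5
  3 × C: 2 H each → 6
  2 × C: 1 H each → 2
  1 × C (aromatic): no H
  1 × C: no H
  1 × N: no H
  1 × O: no H
  1 × S: no H
  Total hydrogens = 13.
Molecular formula: C12H13NOS

C12H13NOS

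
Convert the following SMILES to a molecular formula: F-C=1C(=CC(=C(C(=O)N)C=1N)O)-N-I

Heavy atoms from the SMILES: 7 C, 1 F, 1 I, 3 N, 2 O.
Implicit hydrogens by atom environment:
  5 × C (aromatic): no H
  2 × N: 2 H each → 4
  1 × C (aromatic): 1 H
  1 × C: no H
  1 × F: no H
  1 × I: no H
  1 × N: 1 H
  1 × O: 1 H
  1 × O: no H
  Total hydrogens = 7.
Molecular formula: C7H7FIN3O2

C7H7FIN3O2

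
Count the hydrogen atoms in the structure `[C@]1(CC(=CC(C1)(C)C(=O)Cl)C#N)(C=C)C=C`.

Hydrogens are implicit in SMILES; fill each atom to its normal valence:
  5 × C: no H
  4 × C: 2 H each → 8
  3 × C: 1 H each → 3
  1 × C: 3 H
  1 × Cl: no H
  1 × N: no H
  1 × O: no H
  Total hydrogens = 14.

14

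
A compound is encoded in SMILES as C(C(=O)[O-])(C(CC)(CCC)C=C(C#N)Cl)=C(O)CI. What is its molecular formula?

Heavy atoms from the SMILES: 13 C, 1 Cl, 1 I, 1 N, 3 O.
Implicit hydrogens by atom environment:
  6 × C: no H
  4 × C: 2 H each → 8
  2 × C: 3 H each → 6
  1 × C: 1 H
  1 × Cl: no H
  1 × I: no H
  1 × N: no H
  1 × O: 1 H
  1 × O: no H
  1 × O (charge -1): no H
  Total hydrogens = 16.
Net charge -1.
Molecular formula: C13H16ClINO3-

C13H16ClINO3-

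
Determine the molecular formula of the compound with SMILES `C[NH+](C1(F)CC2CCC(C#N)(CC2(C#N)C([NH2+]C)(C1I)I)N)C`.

Heavy atoms from the SMILES: 15 C, 1 F, 2 I, 5 N.
Implicit hydrogens by atom environment:
  6 × C: no H
  4 × C: 2 H each → 8
  3 × C: 3 H each → 9
  2 × C: 1 H each → 2
  2 × I: no H
  2 × N: no H
  1 × F: no H
  1 × N: 2 H
  1 × N (charge +1): 2 H
  1 × N (charge +1): 1 H
  Total hydrogens = 24.
Net charge +2.
Molecular formula: [C15H24FI2N5]2+

[C15H24FI2N5]2+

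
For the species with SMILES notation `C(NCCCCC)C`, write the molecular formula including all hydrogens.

C7H17N

Heavy atoms from the SMILES: 7 C, 1 N.
Implicit hydrogens by atom environment:
  5 × C: 2 H each → 10
  2 × C: 3 H each → 6
  1 × N: 1 H
  Total hydrogens = 17.
Molecular formula: C7H17N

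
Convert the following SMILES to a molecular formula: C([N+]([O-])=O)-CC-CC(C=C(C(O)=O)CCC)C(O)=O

C12H19NO6

Heavy atoms from the SMILES: 12 C, 1 N, 6 O.
Implicit hydrogens by atom environment:
  6 × C: 2 H each → 12
  3 × C: no H
  3 × O: no H
  2 × C: 1 H each → 2
  2 × O: 1 H each → 2
  1 × C: 3 H
  1 × N (charge +1): no H
  1 × O (charge -1): no H
  Total hydrogens = 19.
Molecular formula: C12H19NO6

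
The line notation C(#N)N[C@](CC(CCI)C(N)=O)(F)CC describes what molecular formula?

Heavy atoms from the SMILES: 9 C, 1 F, 1 I, 3 N, 1 O.
Implicit hydrogens by atom environment:
  4 × C: 2 H each → 8
  3 × C: no H
  1 × C: 3 H
  1 × C: 1 H
  1 × F: no H
  1 × I: no H
  1 × N: 2 H
  1 × N: 1 H
  1 × N: no H
  1 × O: no H
  Total hydrogens = 15.
Molecular formula: C9H15FIN3O

C9H15FIN3O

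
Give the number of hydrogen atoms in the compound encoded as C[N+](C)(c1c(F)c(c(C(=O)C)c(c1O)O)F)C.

Hydrogens are implicit in SMILES; fill each atom to its normal valence:
  6 × C (aromatic): no H
  4 × C: 3 H each → 12
  2 × F: no H
  2 × O: 1 H each → 2
  1 × C: no H
  1 × N (charge +1): no H
  1 × O: no H
  Total hydrogens = 14.

14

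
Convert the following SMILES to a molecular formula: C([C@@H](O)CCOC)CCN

C7H17NO2

Heavy atoms from the SMILES: 7 C, 1 N, 2 O.
Implicit hydrogens by atom environment:
  5 × C: 2 H each → 10
  1 × C: 3 H
  1 × C: 1 H
  1 × N: 2 H
  1 × O: 1 H
  1 × O: no H
  Total hydrogens = 17.
Molecular formula: C7H17NO2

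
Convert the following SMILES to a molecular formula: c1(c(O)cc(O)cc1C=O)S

Heavy atoms from the SMILES: 7 C, 3 O, 1 S.
Implicit hydrogens by atom environment:
  4 × C (aromatic): no H
  2 × C (aromatic): 1 H each → 2
  2 × O: 1 H each → 2
  1 × C: 1 H
  1 × O: no H
  1 × S: 1 H
  Total hydrogens = 6.
Molecular formula: C7H6O3S

C7H6O3S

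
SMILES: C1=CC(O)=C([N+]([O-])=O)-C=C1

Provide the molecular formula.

C6H5NO3

Heavy atoms from the SMILES: 6 C, 1 N, 3 O.
Implicit hydrogens by atom environment:
  4 × C (aromatic): 1 H each → 4
  2 × C (aromatic): no H
  1 × N (charge +1): no H
  1 × O: 1 H
  1 × O: no H
  1 × O (charge -1): no H
  Total hydrogens = 5.
Molecular formula: C6H5NO3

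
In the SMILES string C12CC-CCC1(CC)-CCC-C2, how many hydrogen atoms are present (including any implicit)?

22

Hydrogens are implicit in SMILES; fill each atom to its normal valence:
  9 × C: 2 H each → 18
  1 × C: 3 H
  1 × C: 1 H
  1 × C: no H
  Total hydrogens = 22.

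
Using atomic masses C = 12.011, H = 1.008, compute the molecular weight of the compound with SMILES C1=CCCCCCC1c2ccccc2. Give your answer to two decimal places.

Molecular formula: C14H18.
M = 14×12.011 + 18×1.008 = 186.30 g/mol.

186.30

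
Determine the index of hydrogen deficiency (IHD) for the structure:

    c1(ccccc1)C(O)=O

Molecular formula from the SMILES: C7H6O2.
DoU = (2C + 2 + N − H − X)/2 = (2·7 + 2 + 0 − 6 − 0)/2 = 10/2 = 5.
(Structurally: 1 ring(s) + 4 π bond(s) = 5.)

5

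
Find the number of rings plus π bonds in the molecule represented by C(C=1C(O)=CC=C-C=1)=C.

5

Molecular formula from the SMILES: C8H8O.
DoU = (2C + 2 + N − H − X)/2 = (2·8 + 2 + 0 − 8 − 0)/2 = 10/2 = 5.
(Structurally: 1 ring(s) + 4 π bond(s) = 5.)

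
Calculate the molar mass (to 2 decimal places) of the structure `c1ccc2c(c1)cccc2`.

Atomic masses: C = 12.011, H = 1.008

Molecular formula: C10H8.
M = 10×12.011 + 8×1.008 = 128.17 g/mol.

128.17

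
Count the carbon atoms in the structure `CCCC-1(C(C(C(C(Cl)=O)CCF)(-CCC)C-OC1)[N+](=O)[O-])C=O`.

The symbol for carbon appears 16 times in the SMILES. (Cl is a single chlorine, not C + l.)

16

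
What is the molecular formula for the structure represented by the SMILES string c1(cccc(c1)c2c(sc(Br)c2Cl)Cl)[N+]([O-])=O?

Heavy atoms from the SMILES: 1 Br, 10 C, 2 Cl, 1 N, 2 O, 1 S.
Implicit hydrogens by atom environment:
  6 × C (aromatic): no H
  4 × C (aromatic): 1 H each → 4
  2 × Cl: no H
  1 × Br: no H
  1 × N (charge +1): no H
  1 × O: no H
  1 × O (charge -1): no H
  1 × S (aromatic): no H
  Total hydrogens = 4.
Molecular formula: C10H4BrCl2NO2S

C10H4BrCl2NO2S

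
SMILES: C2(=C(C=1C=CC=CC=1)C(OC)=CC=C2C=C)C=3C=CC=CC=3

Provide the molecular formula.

Heavy atoms from the SMILES: 21 C, 1 O.
Implicit hydrogens by atom environment:
  12 × C (aromatic): 1 H each → 12
  6 × C (aromatic): no H
  1 × C: 3 H
  1 × C: 2 H
  1 × C: 1 H
  1 × O: no H
  Total hydrogens = 18.
Molecular formula: C21H18O

C21H18O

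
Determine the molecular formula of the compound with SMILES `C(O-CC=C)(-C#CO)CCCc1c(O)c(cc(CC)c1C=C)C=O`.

Heavy atoms from the SMILES: 20 C, 4 O.
Implicit hydrogens by atom environment:
  7 × C: 2 H each → 14
  5 × C (aromatic): no H
  4 × C: 1 H each → 4
  2 × C: no H
  2 × O: 1 H each → 2
  2 × O: no H
  1 × C: 3 H
  1 × C (aromatic): 1 H
  Total hydrogens = 24.
Molecular formula: C20H24O4

C20H24O4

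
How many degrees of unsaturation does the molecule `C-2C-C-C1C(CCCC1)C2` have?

Molecular formula from the SMILES: C10H18.
DoU = (2C + 2 + N − H − X)/2 = (2·10 + 2 + 0 − 18 − 0)/2 = 4/2 = 2.
(Structurally: 2 ring(s) + 0 π bond(s) = 2.)

2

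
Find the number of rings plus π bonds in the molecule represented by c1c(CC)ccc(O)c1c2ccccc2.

8

Molecular formula from the SMILES: C14H14O.
DoU = (2C + 2 + N − H − X)/2 = (2·14 + 2 + 0 − 14 − 0)/2 = 16/2 = 8.
(Structurally: 2 ring(s) + 6 π bond(s) = 8.)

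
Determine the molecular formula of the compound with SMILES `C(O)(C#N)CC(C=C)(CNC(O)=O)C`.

C9H14N2O3

Heavy atoms from the SMILES: 9 C, 2 N, 3 O.
Implicit hydrogens by atom environment:
  3 × C: 2 H each → 6
  3 × C: no H
  2 × C: 1 H each → 2
  2 × O: 1 H each → 2
  1 × C: 3 H
  1 × N: 1 H
  1 × N: no H
  1 × O: no H
  Total hydrogens = 14.
Molecular formula: C9H14N2O3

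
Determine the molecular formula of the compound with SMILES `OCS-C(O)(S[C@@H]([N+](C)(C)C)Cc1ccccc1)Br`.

Heavy atoms from the SMILES: 1 Br, 13 C, 1 N, 2 O, 2 S.
Implicit hydrogens by atom environment:
  5 × C (aromatic): 1 H each → 5
  3 × C: 3 H each → 9
  2 × C: 2 H each → 4
  2 × O: 1 H each → 2
  2 × S: no H
  1 × Br: no H
  1 × C: 1 H
  1 × C: no H
  1 × C (aromatic): no H
  1 × N (charge +1): no H
  Total hydrogens = 21.
Net charge +1.
Molecular formula: C13H21BrNO2S2+

C13H21BrNO2S2+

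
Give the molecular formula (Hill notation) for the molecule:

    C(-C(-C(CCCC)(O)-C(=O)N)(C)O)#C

Heavy atoms from the SMILES: 10 C, 1 N, 3 O.
Implicit hydrogens by atom environment:
  4 × C: no H
  3 × C: 2 H each → 6
  2 × C: 3 H each → 6
  2 × O: 1 H each → 2
  1 × C: 1 H
  1 × N: 2 H
  1 × O: no H
  Total hydrogens = 17.
Molecular formula: C10H17NO3

C10H17NO3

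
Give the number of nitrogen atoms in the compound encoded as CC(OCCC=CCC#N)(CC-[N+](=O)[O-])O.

The symbol for nitrogen appears 2 times in the SMILES.

2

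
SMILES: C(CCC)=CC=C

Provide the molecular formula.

C7H12

Heavy atoms from the SMILES: 7 C.
Implicit hydrogens by atom environment:
  3 × C: 2 H each → 6
  3 × C: 1 H each → 3
  1 × C: 3 H
  Total hydrogens = 12.
Molecular formula: C7H12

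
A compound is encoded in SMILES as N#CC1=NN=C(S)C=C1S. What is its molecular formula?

Heavy atoms from the SMILES: 5 C, 3 N, 2 S.
Implicit hydrogens by atom environment:
  3 × C (aromatic): no H
  2 × N (aromatic): no H
  2 × S: 1 H each → 2
  1 × C (aromatic): 1 H
  1 × C: no H
  1 × N: no H
  Total hydrogens = 3.
Molecular formula: C5H3N3S2

C5H3N3S2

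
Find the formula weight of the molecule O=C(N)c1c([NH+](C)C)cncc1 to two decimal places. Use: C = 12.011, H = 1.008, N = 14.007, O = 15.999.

Molecular formula: C8H12N3O+.
M = 8×12.011 + 12×1.008 + 3×14.007 + 1×15.999 = 166.20 g/mol.

166.20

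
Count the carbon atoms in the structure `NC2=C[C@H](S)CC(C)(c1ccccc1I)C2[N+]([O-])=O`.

13

The symbol for carbon appears 13 times in the SMILES. Lowercase c denotes aromatic carbon and counts toward C.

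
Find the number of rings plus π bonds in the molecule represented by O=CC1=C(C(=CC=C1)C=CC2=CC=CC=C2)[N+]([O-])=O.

Molecular formula from the SMILES: C15H11NO3.
DoU = (2C + 2 + N − H − X)/2 = (2·15 + 2 + 1 − 11 − 0)/2 = 22/2 = 11.
(Structurally: 2 ring(s) + 9 π bond(s) = 11.)

11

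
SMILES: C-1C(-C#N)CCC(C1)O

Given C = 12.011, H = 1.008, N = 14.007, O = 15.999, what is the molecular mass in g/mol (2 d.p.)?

Molecular formula: C7H11NO.
M = 7×12.011 + 11×1.008 + 1×14.007 + 1×15.999 = 125.17 g/mol.

125.17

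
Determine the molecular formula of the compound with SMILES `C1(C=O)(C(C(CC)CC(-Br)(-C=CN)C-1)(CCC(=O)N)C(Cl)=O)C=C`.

C17H24BrClN2O3

Heavy atoms from the SMILES: 1 Br, 17 C, 1 Cl, 2 N, 3 O.
Implicit hydrogens by atom environment:
  6 × C: 2 H each → 12
  5 × C: 1 H each → 5
  5 × C: no H
  3 × O: no H
  2 × N: 2 H each → 4
  1 × Br: no H
  1 × C: 3 H
  1 × Cl: no H
  Total hydrogens = 24.
Molecular formula: C17H24BrClN2O3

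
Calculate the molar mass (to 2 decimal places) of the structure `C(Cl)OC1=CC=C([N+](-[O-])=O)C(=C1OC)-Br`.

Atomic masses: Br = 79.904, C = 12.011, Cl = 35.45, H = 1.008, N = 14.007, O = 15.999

296.50

Molecular formula: C8H7BrClNO4.
M = 1×79.904 + 8×12.011 + 1×35.45 + 7×1.008 + 1×14.007 + 4×15.999 = 296.50 g/mol.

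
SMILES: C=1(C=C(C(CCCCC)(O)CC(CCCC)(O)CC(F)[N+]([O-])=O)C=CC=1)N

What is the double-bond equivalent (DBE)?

Molecular formula from the SMILES: C20H33FN2O4.
DoU = (2C + 2 + N − H − X)/2 = (2·20 + 2 + 2 − 33 − 1)/2 = 10/2 = 5.
(Structurally: 1 ring(s) + 4 π bond(s) = 5.)

5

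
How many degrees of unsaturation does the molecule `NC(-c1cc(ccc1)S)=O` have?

5

Molecular formula from the SMILES: C7H7NOS.
DoU = (2C + 2 + N − H − X)/2 = (2·7 + 2 + 1 − 7 − 0)/2 = 10/2 = 5.
(Structurally: 1 ring(s) + 4 π bond(s) = 5.)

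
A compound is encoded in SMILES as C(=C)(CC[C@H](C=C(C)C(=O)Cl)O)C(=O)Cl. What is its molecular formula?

Heavy atoms from the SMILES: 10 C, 2 Cl, 3 O.
Implicit hydrogens by atom environment:
  4 × C: no H
  3 × C: 2 H each → 6
  2 × C: 1 H each → 2
  2 × Cl: no H
  2 × O: no H
  1 × C: 3 H
  1 × O: 1 H
  Total hydrogens = 12.
Molecular formula: C10H12Cl2O3

C10H12Cl2O3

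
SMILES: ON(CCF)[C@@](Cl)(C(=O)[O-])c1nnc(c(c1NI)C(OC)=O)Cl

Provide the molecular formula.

Heavy atoms from the SMILES: 10 C, 2 Cl, 1 F, 1 I, 4 N, 5 O.
Implicit hydrogens by atom environment:
  4 × C (aromatic): no H
  3 × C: no H
  3 × O: no H
  2 × C: 2 H each → 4
  2 × Cl: no H
  2 × N (aromatic): no H
  1 × C: 3 H
  1 × F: no H
  1 × I: no H
  1 × N: 1 H
  1 × N: no H
  1 × O: 1 H
  1 × O (charge -1): no H
  Total hydrogens = 9.
Net charge -1.
Molecular formula: C10H9Cl2FIN4O5-

C10H9Cl2FIN4O5-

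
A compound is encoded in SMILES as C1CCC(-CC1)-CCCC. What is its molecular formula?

C10H20

Heavy atoms from the SMILES: 10 C.
Implicit hydrogens by atom environment:
  8 × C: 2 H each → 16
  1 × C: 3 H
  1 × C: 1 H
  Total hydrogens = 20.
Molecular formula: C10H20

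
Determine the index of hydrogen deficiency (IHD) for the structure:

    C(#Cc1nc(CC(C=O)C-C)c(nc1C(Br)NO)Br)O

7

Molecular formula from the SMILES: C12H13Br2N3O3.
DoU = (2C + 2 + N − H − X)/2 = (2·12 + 2 + 3 − 13 − 2)/2 = 14/2 = 7.
(Structurally: 1 ring(s) + 6 π bond(s) = 7.)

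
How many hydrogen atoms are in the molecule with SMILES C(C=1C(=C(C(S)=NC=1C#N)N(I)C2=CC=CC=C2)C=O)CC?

Hydrogens are implicit in SMILES; fill each atom to its normal valence:
  6 × C (aromatic): no H
  5 × C (aromatic): 1 H each → 5
  2 × C: 2 H each → 4
  2 × N: no H
  1 × C: 3 H
  1 × C: 1 H
  1 × C: no H
  1 × I: no H
  1 × N (aromatic): no H
  1 × O: no H
  1 × S: 1 H
  Total hydrogens = 14.

14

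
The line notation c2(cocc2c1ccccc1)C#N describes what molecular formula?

C11H7NO

Heavy atoms from the SMILES: 11 C, 1 N, 1 O.
Implicit hydrogens by atom environment:
  7 × C (aromatic): 1 H each → 7
  3 × C (aromatic): no H
  1 × C: no H
  1 × N: no H
  1 × O (aromatic): no H
  Total hydrogens = 7.
Molecular formula: C11H7NO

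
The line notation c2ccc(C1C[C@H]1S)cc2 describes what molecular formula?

C9H10S

Heavy atoms from the SMILES: 9 C, 1 S.
Implicit hydrogens by atom environment:
  5 × C (aromatic): 1 H each → 5
  2 × C: 1 H each → 2
  1 × C: 2 H
  1 × C (aromatic): no H
  1 × S: 1 H
  Total hydrogens = 10.
Molecular formula: C9H10S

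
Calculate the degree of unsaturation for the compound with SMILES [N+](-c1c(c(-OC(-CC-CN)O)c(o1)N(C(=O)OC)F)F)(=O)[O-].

5

Molecular formula from the SMILES: C10H13F2N3O7.
DoU = (2C + 2 + N − H − X)/2 = (2·10 + 2 + 3 − 13 − 2)/2 = 10/2 = 5.
(Structurally: 1 ring(s) + 4 π bond(s) = 5.)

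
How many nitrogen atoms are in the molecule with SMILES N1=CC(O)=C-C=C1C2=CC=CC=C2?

The symbol for nitrogen appears 1 time in the SMILES.

1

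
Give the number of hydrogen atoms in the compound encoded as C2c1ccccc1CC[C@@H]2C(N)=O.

Hydrogens are implicit in SMILES; fill each atom to its normal valence:
  4 × C (aromatic): 1 H each → 4
  3 × C: 2 H each → 6
  2 × C (aromatic): no H
  1 × C: 1 H
  1 × C: no H
  1 × N: 2 H
  1 × O: no H
  Total hydrogens = 13.

13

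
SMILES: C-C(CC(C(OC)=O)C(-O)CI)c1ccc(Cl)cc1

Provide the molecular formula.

Heavy atoms from the SMILES: 14 C, 1 Cl, 1 I, 3 O.
Implicit hydrogens by atom environment:
  4 × C (aromatic): 1 H each → 4
  3 × C: 1 H each → 3
  2 × C: 3 H each → 6
  2 × C: 2 H each → 4
  2 × C (aromatic): no H
  2 × O: no H
  1 × C: no H
  1 × Cl: no H
  1 × I: no H
  1 × O: 1 H
  Total hydrogens = 18.
Molecular formula: C14H18ClIO3

C14H18ClIO3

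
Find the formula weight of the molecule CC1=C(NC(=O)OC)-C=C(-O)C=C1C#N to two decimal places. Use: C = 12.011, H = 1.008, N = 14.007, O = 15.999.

Molecular formula: C10H10N2O3.
M = 10×12.011 + 10×1.008 + 2×14.007 + 3×15.999 = 206.20 g/mol.

206.20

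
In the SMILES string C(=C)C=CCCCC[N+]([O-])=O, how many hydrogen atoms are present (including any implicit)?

Hydrogens are implicit in SMILES; fill each atom to its normal valence:
  5 × C: 2 H each → 10
  3 × C: 1 H each → 3
  1 × N (charge +1): no H
  1 × O: no H
  1 × O (charge -1): no H
  Total hydrogens = 13.

13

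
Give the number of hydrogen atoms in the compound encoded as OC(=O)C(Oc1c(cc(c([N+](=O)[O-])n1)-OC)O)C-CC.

14

Hydrogens are implicit in SMILES; fill each atom to its normal valence:
  4 × C (aromatic): no H
  4 × O: no H
  2 × C: 3 H each → 6
  2 × C: 2 H each → 4
  2 × O: 1 H each → 2
  1 × C (aromatic): 1 H
  1 × C: 1 H
  1 × C: no H
  1 × N (aromatic): no H
  1 × N (charge +1): no H
  1 × O (charge -1): no H
  Total hydrogens = 14.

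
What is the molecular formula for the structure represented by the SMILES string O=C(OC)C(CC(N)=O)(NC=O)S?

C6H10N2O4S

Heavy atoms from the SMILES: 6 C, 2 N, 4 O, 1 S.
Implicit hydrogens by atom environment:
  4 × O: no H
  3 × C: no H
  1 × C: 3 H
  1 × C: 2 H
  1 × C: 1 H
  1 × N: 2 H
  1 × N: 1 H
  1 × S: 1 H
  Total hydrogens = 10.
Molecular formula: C6H10N2O4S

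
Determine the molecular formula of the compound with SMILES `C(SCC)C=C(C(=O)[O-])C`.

Heavy atoms from the SMILES: 7 C, 2 O, 1 S.
Implicit hydrogens by atom environment:
  2 × C: 3 H each → 6
  2 × C: 2 H each → 4
  2 × C: no H
  1 × C: 1 H
  1 × O: no H
  1 × O (charge -1): no H
  1 × S: no H
  Total hydrogens = 11.
Net charge -1.
Molecular formula: C7H11O2S-

C7H11O2S-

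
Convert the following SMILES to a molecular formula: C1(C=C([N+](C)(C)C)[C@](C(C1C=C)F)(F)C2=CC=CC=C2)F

C17H21F3N+

Heavy atoms from the SMILES: 17 C, 3 F, 1 N.
Implicit hydrogens by atom environment:
  5 × C: 1 H each → 5
  5 × C (aromatic): 1 H each → 5
  3 × C: 3 H each → 9
  3 × F: no H
  2 × C: no H
  1 × C: 2 H
  1 × C (aromatic): no H
  1 × N (charge +1): no H
  Total hydrogens = 21.
Net charge +1.
Molecular formula: C17H21F3N+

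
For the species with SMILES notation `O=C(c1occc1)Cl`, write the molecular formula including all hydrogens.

C5H3ClO2

Heavy atoms from the SMILES: 5 C, 1 Cl, 2 O.
Implicit hydrogens by atom environment:
  3 × C (aromatic): 1 H each → 3
  1 × C (aromatic): no H
  1 × C: no H
  1 × Cl: no H
  1 × O (aromatic): no H
  1 × O: no H
  Total hydrogens = 3.
Molecular formula: C5H3ClO2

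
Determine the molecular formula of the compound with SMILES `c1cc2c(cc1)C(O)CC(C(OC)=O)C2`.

Heavy atoms from the SMILES: 12 C, 3 O.
Implicit hydrogens by atom environment:
  4 × C (aromatic): 1 H each → 4
  2 × C: 2 H each → 4
  2 × C: 1 H each → 2
  2 × C (aromatic): no H
  2 × O: no H
  1 × C: 3 H
  1 × C: no H
  1 × O: 1 H
  Total hydrogens = 14.
Molecular formula: C12H14O3

C12H14O3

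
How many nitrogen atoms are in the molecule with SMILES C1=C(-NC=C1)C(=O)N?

The symbol for nitrogen appears 2 times in the SMILES.

2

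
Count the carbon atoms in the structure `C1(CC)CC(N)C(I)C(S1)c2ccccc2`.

13

The symbol for carbon appears 13 times in the SMILES. Lowercase c denotes aromatic carbon and counts toward C.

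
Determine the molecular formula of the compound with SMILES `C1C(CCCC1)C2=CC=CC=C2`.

C12H16

Heavy atoms from the SMILES: 12 C.
Implicit hydrogens by atom environment:
  5 × C: 2 H each → 10
  5 × C (aromatic): 1 H each → 5
  1 × C: 1 H
  1 × C (aromatic): no H
  Total hydrogens = 16.
Molecular formula: C12H16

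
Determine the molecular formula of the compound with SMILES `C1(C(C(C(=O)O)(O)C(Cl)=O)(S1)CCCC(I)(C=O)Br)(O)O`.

C10H11BrClIO7S

Heavy atoms from the SMILES: 1 Br, 10 C, 1 Cl, 1 I, 7 O, 1 S.
Implicit hydrogens by atom environment:
  6 × C: no H
  4 × O: 1 H each → 4
  3 × C: 2 H each → 6
  3 × O: no H
  1 × Br: no H
  1 × C: 1 H
  1 × Cl: no H
  1 × I: no H
  1 × S: no H
  Total hydrogens = 11.
Molecular formula: C10H11BrClIO7S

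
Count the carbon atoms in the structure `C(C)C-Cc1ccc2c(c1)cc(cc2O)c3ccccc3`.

20

The symbol for carbon appears 20 times in the SMILES. Lowercase c denotes aromatic carbon and counts toward C.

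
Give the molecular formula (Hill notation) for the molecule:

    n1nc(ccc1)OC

C5H6N2O

Heavy atoms from the SMILES: 5 C, 2 N, 1 O.
Implicit hydrogens by atom environment:
  3 × C (aromatic): 1 H each → 3
  2 × N (aromatic): no H
  1 × C: 3 H
  1 × C (aromatic): no H
  1 × O: no H
  Total hydrogens = 6.
Molecular formula: C5H6N2O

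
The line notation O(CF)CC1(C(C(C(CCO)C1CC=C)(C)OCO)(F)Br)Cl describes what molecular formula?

C14H22BrClF2O4

Heavy atoms from the SMILES: 1 Br, 14 C, 1 Cl, 2 F, 4 O.
Implicit hydrogens by atom environment:
  7 × C: 2 H each → 14
  3 × C: 1 H each → 3
  3 × C: no H
  2 × F: no H
  2 × O: 1 H each → 2
  2 × O: no H
  1 × Br: no H
  1 × C: 3 H
  1 × Cl: no H
  Total hydrogens = 22.
Molecular formula: C14H22BrClF2O4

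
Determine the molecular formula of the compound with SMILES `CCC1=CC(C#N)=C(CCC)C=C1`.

Heavy atoms from the SMILES: 12 C, 1 N.
Implicit hydrogens by atom environment:
  3 × C: 2 H each → 6
  3 × C (aromatic): 1 H each → 3
  3 × C (aromatic): no H
  2 × C: 3 H each → 6
  1 × C: no H
  1 × N: no H
  Total hydrogens = 15.
Molecular formula: C12H15N

C12H15N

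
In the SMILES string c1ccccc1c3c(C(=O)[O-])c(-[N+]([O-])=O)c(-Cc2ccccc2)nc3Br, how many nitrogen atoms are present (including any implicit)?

The symbol for nitrogen appears 2 times in the SMILES.

2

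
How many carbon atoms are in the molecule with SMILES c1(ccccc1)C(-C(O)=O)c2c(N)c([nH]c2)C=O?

13

The symbol for carbon appears 13 times in the SMILES. Lowercase c denotes aromatic carbon and counts toward C.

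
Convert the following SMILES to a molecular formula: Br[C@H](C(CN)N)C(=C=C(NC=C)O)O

Heavy atoms from the SMILES: 1 Br, 8 C, 3 N, 2 O.
Implicit hydrogens by atom environment:
  3 × C: 1 H each → 3
  3 × C: no H
  2 × C: 2 H each → 4
  2 × N: 2 H each → 4
  2 × O: 1 H each → 2
  1 × Br: no H
  1 × N: 1 H
  Total hydrogens = 14.
Molecular formula: C8H14BrN3O2

C8H14BrN3O2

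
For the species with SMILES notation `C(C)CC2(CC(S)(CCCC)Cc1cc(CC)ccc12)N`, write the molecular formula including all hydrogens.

Heavy atoms from the SMILES: 19 C, 1 N, 1 S.
Implicit hydrogens by atom environment:
  8 × C: 2 H each → 16
  3 × C: 3 H each → 9
  3 × C (aromatic): 1 H each → 3
  3 × C (aromatic): no H
  2 × C: no H
  1 × N: 2 H
  1 × S: 1 H
  Total hydrogens = 31.
Molecular formula: C19H31NS

C19H31NS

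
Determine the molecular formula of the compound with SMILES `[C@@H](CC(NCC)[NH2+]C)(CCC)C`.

C10H25N2+

Heavy atoms from the SMILES: 10 C, 2 N.
Implicit hydrogens by atom environment:
  4 × C: 3 H each → 12
  4 × C: 2 H each → 8
  2 × C: 1 H each → 2
  1 × N (charge +1): 2 H
  1 × N: 1 H
  Total hydrogens = 25.
Net charge +1.
Molecular formula: C10H25N2+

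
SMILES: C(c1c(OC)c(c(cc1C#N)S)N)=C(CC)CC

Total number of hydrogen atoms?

Hydrogens are implicit in SMILES; fill each atom to its normal valence:
  5 × C (aromatic): no H
  3 × C: 3 H each → 9
  2 × C: 2 H each → 4
  2 × C: no H
  1 × C (aromatic): 1 H
  1 × C: 1 H
  1 × N: 2 H
  1 × N: no H
  1 × O: no H
  1 × S: 1 H
  Total hydrogens = 18.

18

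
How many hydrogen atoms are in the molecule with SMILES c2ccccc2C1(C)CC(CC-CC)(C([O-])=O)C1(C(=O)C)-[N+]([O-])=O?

22

Hydrogens are implicit in SMILES; fill each atom to its normal valence:
  5 × C (aromatic): 1 H each → 5
  5 × C: no H
  4 × C: 2 H each → 8
  3 × C: 3 H each → 9
  3 × O: no H
  2 × O (charge -1): no H
  1 × C (aromatic): no H
  1 × N (charge +1): no H
  Total hydrogens = 22.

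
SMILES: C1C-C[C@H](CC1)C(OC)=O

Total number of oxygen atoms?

The symbol for oxygen appears 2 times in the SMILES.

2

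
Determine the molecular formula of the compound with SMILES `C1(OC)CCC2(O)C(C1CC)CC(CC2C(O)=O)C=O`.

C15H24O5

Heavy atoms from the SMILES: 15 C, 5 O.
Implicit hydrogens by atom environment:
  6 × C: 1 H each → 6
  5 × C: 2 H each → 10
  3 × O: no H
  2 × C: 3 H each → 6
  2 × C: no H
  2 × O: 1 H each → 2
  Total hydrogens = 24.
Molecular formula: C15H24O5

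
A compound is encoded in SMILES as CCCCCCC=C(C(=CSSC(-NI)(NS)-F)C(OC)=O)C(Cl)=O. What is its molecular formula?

Heavy atoms from the SMILES: 14 C, 1 Cl, 1 F, 1 I, 2 N, 3 O, 3 S.
Implicit hydrogens by atom environment:
  5 × C: 2 H each → 10
  5 × C: no H
  3 × O: no H
  2 × C: 3 H each → 6
  2 × C: 1 H each → 2
  2 × N: 1 H each → 2
  2 × S: no H
  1 × Cl: no H
  1 × F: no H
  1 × I: no H
  1 × S: 1 H
  Total hydrogens = 21.
Molecular formula: C14H21ClFIN2O3S3

C14H21ClFIN2O3S3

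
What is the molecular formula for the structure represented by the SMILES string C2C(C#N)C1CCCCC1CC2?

C11H17N

Heavy atoms from the SMILES: 11 C, 1 N.
Implicit hydrogens by atom environment:
  7 × C: 2 H each → 14
  3 × C: 1 H each → 3
  1 × C: no H
  1 × N: no H
  Total hydrogens = 17.
Molecular formula: C11H17N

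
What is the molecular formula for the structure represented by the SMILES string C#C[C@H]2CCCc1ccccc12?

C12H12

Heavy atoms from the SMILES: 12 C.
Implicit hydrogens by atom environment:
  4 × C (aromatic): 1 H each → 4
  3 × C: 2 H each → 6
  2 × C: 1 H each → 2
  2 × C (aromatic): no H
  1 × C: no H
  Total hydrogens = 12.
Molecular formula: C12H12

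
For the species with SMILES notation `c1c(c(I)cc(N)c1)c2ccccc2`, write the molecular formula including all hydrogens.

C12H10IN

Heavy atoms from the SMILES: 12 C, 1 I, 1 N.
Implicit hydrogens by atom environment:
  8 × C (aromatic): 1 H each → 8
  4 × C (aromatic): no H
  1 × I: no H
  1 × N: 2 H
  Total hydrogens = 10.
Molecular formula: C12H10IN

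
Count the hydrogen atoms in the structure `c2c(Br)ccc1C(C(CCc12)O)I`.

Hydrogens are implicit in SMILES; fill each atom to its normal valence:
  3 × C (aromatic): 1 H each → 3
  3 × C (aromatic): no H
  2 × C: 2 H each → 4
  2 × C: 1 H each → 2
  1 × Br: no H
  1 × I: no H
  1 × O: 1 H
  Total hydrogens = 10.

10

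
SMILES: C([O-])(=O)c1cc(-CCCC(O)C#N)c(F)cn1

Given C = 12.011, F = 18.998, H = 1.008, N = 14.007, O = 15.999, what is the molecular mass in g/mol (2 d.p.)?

237.21

Molecular formula: C11H10FN2O3-.
M = 11×12.011 + 1×18.998 + 10×1.008 + 2×14.007 + 3×15.999 = 237.21 g/mol.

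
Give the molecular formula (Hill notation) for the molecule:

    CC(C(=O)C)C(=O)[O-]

Heavy atoms from the SMILES: 5 C, 3 O.
Implicit hydrogens by atom environment:
  2 × C: 3 H each → 6
  2 × C: no H
  2 × O: no H
  1 × C: 1 H
  1 × O (charge -1): no H
  Total hydrogens = 7.
Net charge -1.
Molecular formula: C5H7O3-

C5H7O3-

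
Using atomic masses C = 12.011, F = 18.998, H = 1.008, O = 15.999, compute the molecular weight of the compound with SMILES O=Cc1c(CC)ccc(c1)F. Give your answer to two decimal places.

152.17

Molecular formula: C9H9FO.
M = 9×12.011 + 1×18.998 + 9×1.008 + 1×15.999 = 152.17 g/mol.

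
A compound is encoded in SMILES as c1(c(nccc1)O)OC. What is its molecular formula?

Heavy atoms from the SMILES: 6 C, 1 N, 2 O.
Implicit hydrogens by atom environment:
  3 × C (aromatic): 1 H each → 3
  2 × C (aromatic): no H
  1 × C: 3 H
  1 × N (aromatic): no H
  1 × O: 1 H
  1 × O: no H
  Total hydrogens = 7.
Molecular formula: C6H7NO2

C6H7NO2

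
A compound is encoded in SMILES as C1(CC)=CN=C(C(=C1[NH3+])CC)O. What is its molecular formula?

Heavy atoms from the SMILES: 9 C, 2 N, 1 O.
Implicit hydrogens by atom environment:
  4 × C (aromatic): no H
  2 × C: 3 H each → 6
  2 × C: 2 H each → 4
  1 × C (aromatic): 1 H
  1 × N (charge +1): 3 H
  1 × N (aromatic): no H
  1 × O: 1 H
  Total hydrogens = 15.
Net charge +1.
Molecular formula: C9H15N2O+

C9H15N2O+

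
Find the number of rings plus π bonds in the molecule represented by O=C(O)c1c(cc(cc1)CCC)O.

Molecular formula from the SMILES: C10H12O3.
DoU = (2C + 2 + N − H − X)/2 = (2·10 + 2 + 0 − 12 − 0)/2 = 10/2 = 5.
(Structurally: 1 ring(s) + 4 π bond(s) = 5.)

5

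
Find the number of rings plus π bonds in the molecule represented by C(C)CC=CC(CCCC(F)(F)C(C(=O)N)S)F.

2

Molecular formula from the SMILES: C12H20F3NOS.
DoU = (2C + 2 + N − H − X)/2 = (2·12 + 2 + 1 − 20 − 3)/2 = 4/2 = 2.
(Structurally: 0 ring(s) + 2 π bond(s) = 2.)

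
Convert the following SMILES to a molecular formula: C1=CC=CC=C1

Heavy atoms from the SMILES: 6 C.
Implicit hydrogens by atom environment:
  6 × C (aromatic): 1 H each → 6
  Total hydrogens = 6.
Molecular formula: C6H6

C6H6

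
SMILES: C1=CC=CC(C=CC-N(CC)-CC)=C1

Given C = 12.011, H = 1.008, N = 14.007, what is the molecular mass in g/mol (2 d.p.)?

189.30

Molecular formula: C13H19N.
M = 13×12.011 + 19×1.008 + 1×14.007 = 189.30 g/mol.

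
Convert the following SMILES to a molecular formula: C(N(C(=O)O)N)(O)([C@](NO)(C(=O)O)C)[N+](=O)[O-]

Heavy atoms from the SMILES: 5 C, 4 N, 8 O.
Implicit hydrogens by atom environment:
  4 × C: no H
  4 × O: 1 H each → 4
  3 × O: no H
  1 × C: 3 H
  1 × N: 2 H
  1 × N: 1 H
  1 × N: no H
  1 × N (charge +1): no H
  1 × O (charge -1): no H
  Total hydrogens = 10.
Molecular formula: C5H10N4O8

C5H10N4O8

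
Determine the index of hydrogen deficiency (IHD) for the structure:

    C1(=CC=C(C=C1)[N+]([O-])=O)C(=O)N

Molecular formula from the SMILES: C7H6N2O3.
DoU = (2C + 2 + N − H − X)/2 = (2·7 + 2 + 2 − 6 − 0)/2 = 12/2 = 6.
(Structurally: 1 ring(s) + 5 π bond(s) = 6.)

6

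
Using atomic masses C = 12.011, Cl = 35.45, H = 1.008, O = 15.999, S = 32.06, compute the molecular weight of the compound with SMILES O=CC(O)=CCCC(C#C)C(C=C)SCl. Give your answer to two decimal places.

244.73

Molecular formula: C11H13ClO2S.
M = 11×12.011 + 1×35.45 + 13×1.008 + 2×15.999 + 1×32.06 = 244.73 g/mol.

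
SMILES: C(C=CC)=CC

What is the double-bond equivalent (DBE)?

2

Molecular formula from the SMILES: C6H10.
DoU = (2C + 2 + N − H − X)/2 = (2·6 + 2 + 0 − 10 − 0)/2 = 4/2 = 2.
(Structurally: 0 ring(s) + 2 π bond(s) = 2.)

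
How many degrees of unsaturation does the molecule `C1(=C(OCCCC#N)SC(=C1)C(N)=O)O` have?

Molecular formula from the SMILES: C9H10N2O3S.
DoU = (2C + 2 + N − H − X)/2 = (2·9 + 2 + 2 − 10 − 0)/2 = 12/2 = 6.
(Structurally: 1 ring(s) + 5 π bond(s) = 6.)

6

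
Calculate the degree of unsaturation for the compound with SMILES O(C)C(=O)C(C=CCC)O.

Molecular formula from the SMILES: C7H12O3.
DoU = (2C + 2 + N − H − X)/2 = (2·7 + 2 + 0 − 12 − 0)/2 = 4/2 = 2.
(Structurally: 0 ring(s) + 2 π bond(s) = 2.)

2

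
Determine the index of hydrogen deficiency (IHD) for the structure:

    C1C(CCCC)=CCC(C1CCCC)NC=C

Molecular formula from the SMILES: C16H29N.
DoU = (2C + 2 + N − H − X)/2 = (2·16 + 2 + 1 − 29 − 0)/2 = 6/2 = 3.
(Structurally: 1 ring(s) + 2 π bond(s) = 3.)

3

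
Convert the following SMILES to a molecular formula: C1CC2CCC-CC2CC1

C10H18

Heavy atoms from the SMILES: 10 C.
Implicit hydrogens by atom environment:
  8 × C: 2 H each → 16
  2 × C: 1 H each → 2
  Total hydrogens = 18.
Molecular formula: C10H18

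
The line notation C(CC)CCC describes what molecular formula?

Heavy atoms from the SMILES: 6 C.
Implicit hydrogens by atom environment:
  4 × C: 2 H each → 8
  2 × C: 3 H each → 6
  Total hydrogens = 14.
Molecular formula: C6H14

C6H14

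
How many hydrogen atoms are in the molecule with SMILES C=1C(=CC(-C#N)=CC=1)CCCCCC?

17

Hydrogens are implicit in SMILES; fill each atom to its normal valence:
  5 × C: 2 H each → 10
  4 × C (aromatic): 1 H each → 4
  2 × C (aromatic): no H
  1 × C: 3 H
  1 × C: no H
  1 × N: no H
  Total hydrogens = 17.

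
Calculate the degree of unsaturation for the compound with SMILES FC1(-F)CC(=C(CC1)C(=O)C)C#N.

Molecular formula from the SMILES: C9H9F2NO.
DoU = (2C + 2 + N − H − X)/2 = (2·9 + 2 + 1 − 9 − 2)/2 = 10/2 = 5.
(Structurally: 1 ring(s) + 4 π bond(s) = 5.)

5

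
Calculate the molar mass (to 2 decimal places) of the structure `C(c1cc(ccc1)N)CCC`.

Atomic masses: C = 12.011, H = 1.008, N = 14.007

Molecular formula: C10H15N.
M = 10×12.011 + 15×1.008 + 1×14.007 = 149.24 g/mol.

149.24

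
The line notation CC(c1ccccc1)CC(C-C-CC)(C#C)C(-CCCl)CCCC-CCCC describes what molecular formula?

Heavy atoms from the SMILES: 27 C, 1 Cl.
Implicit hydrogens by atom environment:
  13 × C: 2 H each → 26
  5 × C (aromatic): 1 H each → 5
  3 × C: 3 H each → 9
  3 × C: 1 H each → 3
  2 × C: no H
  1 × C (aromatic): no H
  1 × Cl: no H
  Total hydrogens = 43.
Molecular formula: C27H43Cl

C27H43Cl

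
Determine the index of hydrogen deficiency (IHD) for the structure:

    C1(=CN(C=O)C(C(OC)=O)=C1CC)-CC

Molecular formula from the SMILES: C11H15NO3.
DoU = (2C + 2 + N − H − X)/2 = (2·11 + 2 + 1 − 15 − 0)/2 = 10/2 = 5.
(Structurally: 1 ring(s) + 4 π bond(s) = 5.)

5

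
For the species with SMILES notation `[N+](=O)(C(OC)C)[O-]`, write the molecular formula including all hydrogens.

C3H7NO3

Heavy atoms from the SMILES: 3 C, 1 N, 3 O.
Implicit hydrogens by atom environment:
  2 × C: 3 H each → 6
  2 × O: no H
  1 × C: 1 H
  1 × N (charge +1): no H
  1 × O (charge -1): no H
  Total hydrogens = 7.
Molecular formula: C3H7NO3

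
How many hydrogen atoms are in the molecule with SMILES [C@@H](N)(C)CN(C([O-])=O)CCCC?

17

Hydrogens are implicit in SMILES; fill each atom to its normal valence:
  4 × C: 2 H each → 8
  2 × C: 3 H each → 6
  1 × C: 1 H
  1 × C: no H
  1 × N: 2 H
  1 × N: no H
  1 × O: no H
  1 × O (charge -1): no H
  Total hydrogens = 17.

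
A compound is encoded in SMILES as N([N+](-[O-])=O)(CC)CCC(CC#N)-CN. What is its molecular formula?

Heavy atoms from the SMILES: 8 C, 4 N, 2 O.
Implicit hydrogens by atom environment:
  5 × C: 2 H each → 10
  2 × N: no H
  1 × C: 3 H
  1 × C: 1 H
  1 × C: no H
  1 × N: 2 H
  1 × N (charge +1): no H
  1 × O: no H
  1 × O (charge -1): no H
  Total hydrogens = 16.
Molecular formula: C8H16N4O2

C8H16N4O2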